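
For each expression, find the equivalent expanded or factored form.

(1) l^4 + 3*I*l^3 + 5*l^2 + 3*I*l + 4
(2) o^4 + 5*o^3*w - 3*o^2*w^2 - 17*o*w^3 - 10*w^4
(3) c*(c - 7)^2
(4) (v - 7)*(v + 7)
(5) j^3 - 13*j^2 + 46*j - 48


(1) = (l - I)*(l + 4*I)*(-I*l + 1)*(I*l + 1)
(2) = (o - 2*w)*(o + w)^2*(o + 5*w)
(3) = c^3 - 14*c^2 + 49*c
(4) = v^2 - 49
(5) = (j - 8)*(j - 3)*(j - 2)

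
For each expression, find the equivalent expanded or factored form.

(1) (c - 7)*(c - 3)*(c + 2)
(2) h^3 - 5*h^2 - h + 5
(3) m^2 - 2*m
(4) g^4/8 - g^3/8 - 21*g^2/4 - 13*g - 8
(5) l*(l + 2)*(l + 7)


(1) = c^3 - 8*c^2 + c + 42
(2) = (h - 5)*(h - 1)*(h + 1)
(3) = m*(m - 2)
(4) = (g/4 + 1)*(g/2 + 1)*(g - 8)*(g + 1)
(5) = l^3 + 9*l^2 + 14*l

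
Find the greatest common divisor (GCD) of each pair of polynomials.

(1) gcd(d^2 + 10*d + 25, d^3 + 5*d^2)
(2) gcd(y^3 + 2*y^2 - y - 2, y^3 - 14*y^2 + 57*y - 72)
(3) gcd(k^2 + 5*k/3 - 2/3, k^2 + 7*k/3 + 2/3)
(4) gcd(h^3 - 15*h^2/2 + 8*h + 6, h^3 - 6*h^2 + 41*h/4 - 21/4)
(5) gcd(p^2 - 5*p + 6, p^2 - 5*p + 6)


(1) = d + 5
(2) = gcd((y - 1)*(y + 1)*(y + 2), (y - 8)*(y - 3)^2) = 1
(3) = gcd((k - 1/3)*(k + 2), (k + 1/3)*(k + 2)) = k + 2
(4) = gcd((h - 6)*(h - 2)*(h + 1/2), (h - 7/2)*(h - 3/2)*(h - 1)) = 1
(5) = gcd((p - 3)*(p - 2), (p - 3)*(p - 2)) = p^2 - 5*p + 6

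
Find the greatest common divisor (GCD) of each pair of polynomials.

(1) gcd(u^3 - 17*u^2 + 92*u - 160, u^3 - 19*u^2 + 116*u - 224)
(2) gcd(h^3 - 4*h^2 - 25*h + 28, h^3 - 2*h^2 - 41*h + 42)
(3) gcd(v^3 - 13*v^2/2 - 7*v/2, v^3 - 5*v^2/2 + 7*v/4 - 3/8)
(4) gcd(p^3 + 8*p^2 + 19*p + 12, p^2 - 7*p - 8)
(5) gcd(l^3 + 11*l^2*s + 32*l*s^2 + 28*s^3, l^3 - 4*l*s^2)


(1) = u^2 - 12*u + 32
(2) = h^2 - 8*h + 7
(3) = 1
(4) = p + 1
(5) = l + 2*s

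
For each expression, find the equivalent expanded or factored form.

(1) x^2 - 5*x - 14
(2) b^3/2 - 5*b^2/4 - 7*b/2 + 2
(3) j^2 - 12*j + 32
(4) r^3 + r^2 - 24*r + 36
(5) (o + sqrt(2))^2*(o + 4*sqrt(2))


(1) = (x - 7)*(x + 2)
(2) = (b/2 + 1)*(b - 4)*(b - 1/2)
(3) = (j - 8)*(j - 4)
(4) = (r - 3)*(r - 2)*(r + 6)
(5) = o^3 + 6*sqrt(2)*o^2 + 18*o + 8*sqrt(2)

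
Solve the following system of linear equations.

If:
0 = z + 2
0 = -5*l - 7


Then:
l = -7/5
z = -2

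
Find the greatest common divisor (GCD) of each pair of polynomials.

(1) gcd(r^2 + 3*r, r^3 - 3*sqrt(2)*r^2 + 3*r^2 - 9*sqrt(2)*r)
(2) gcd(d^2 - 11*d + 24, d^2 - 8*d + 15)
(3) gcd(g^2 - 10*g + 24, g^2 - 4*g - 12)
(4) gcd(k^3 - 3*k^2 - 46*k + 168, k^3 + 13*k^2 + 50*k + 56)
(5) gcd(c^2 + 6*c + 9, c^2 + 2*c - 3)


(1) = r^2 + 3*r
(2) = gcd((d - 8)*(d - 3), (d - 5)*(d - 3)) = d - 3
(3) = g - 6
(4) = k + 7
(5) = gcd((c + 3)^2, (c - 1)*(c + 3)) = c + 3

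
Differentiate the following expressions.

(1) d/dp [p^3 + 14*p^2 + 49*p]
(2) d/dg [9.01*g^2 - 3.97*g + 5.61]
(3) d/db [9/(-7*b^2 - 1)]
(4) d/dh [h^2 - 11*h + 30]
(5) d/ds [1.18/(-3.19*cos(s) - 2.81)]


(1) = 3*p^2 + 28*p + 49
(2) = 18.02*g - 3.97
(3) = 126*b/(7*b^2 + 1)^2
(4) = 2*h - 11
(5) = -3.7642*sin(s)/(3.19*cos(s) + 2.81)^2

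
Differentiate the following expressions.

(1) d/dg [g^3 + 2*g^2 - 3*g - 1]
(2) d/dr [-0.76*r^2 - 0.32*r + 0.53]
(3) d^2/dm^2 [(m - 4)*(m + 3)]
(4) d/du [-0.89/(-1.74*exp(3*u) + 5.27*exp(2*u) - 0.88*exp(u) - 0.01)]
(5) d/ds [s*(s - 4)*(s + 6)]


(1) = 3*g^2 + 4*g - 3
(2) = -1.52*r - 0.32
(3) = 2
(4) = (-4.6458*exp(2*u) + 9.3806*exp(u) - 0.7832)*exp(u)/(1.74*exp(3*u) - 5.27*exp(2*u) + 0.88*exp(u) + 0.01)^2
(5) = 3*s^2 + 4*s - 24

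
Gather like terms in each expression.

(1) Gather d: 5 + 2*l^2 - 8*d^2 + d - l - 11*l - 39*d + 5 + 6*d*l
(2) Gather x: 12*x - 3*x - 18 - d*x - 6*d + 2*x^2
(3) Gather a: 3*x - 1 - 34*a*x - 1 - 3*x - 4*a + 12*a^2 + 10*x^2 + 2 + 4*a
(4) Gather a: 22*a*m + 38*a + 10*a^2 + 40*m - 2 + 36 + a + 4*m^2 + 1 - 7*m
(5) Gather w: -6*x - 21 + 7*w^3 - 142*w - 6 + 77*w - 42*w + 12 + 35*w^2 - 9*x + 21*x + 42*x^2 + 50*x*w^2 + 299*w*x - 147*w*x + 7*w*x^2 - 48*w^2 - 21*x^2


(1) = -8*d^2 + d*(6*l - 38) + 2*l^2 - 12*l + 10
(2) = -6*d + 2*x^2 + x*(9 - d) - 18
(3) = 12*a^2 - 34*a*x + 10*x^2
(4) = 10*a^2 + a*(22*m + 39) + 4*m^2 + 33*m + 35
(5) = 7*w^3 + w^2*(50*x - 13) + w*(7*x^2 + 152*x - 107) + 21*x^2 + 6*x - 15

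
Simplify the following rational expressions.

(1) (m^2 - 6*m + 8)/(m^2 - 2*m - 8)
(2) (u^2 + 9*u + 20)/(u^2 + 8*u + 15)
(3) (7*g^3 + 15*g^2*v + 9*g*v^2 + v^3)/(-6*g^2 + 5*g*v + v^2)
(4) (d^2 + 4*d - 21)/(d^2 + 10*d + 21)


(1) = (m - 2)/(m + 2)
(2) = (u + 4)/(u + 3)
(3) = (7*g^3 + 15*g^2*v + 9*g*v^2 + v^3)/(-6*g^2 + 5*g*v + v^2)
(4) = (d - 3)/(d + 3)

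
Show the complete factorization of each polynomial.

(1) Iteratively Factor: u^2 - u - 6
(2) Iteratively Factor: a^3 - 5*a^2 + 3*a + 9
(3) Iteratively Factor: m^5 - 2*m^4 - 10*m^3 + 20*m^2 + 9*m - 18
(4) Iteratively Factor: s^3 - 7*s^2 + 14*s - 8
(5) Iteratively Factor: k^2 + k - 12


(1) = (u - 3)*(u + 2)
(2) = (a - 3)*(a^2 - 2*a - 3) = (a - 3)*(a + 1)*(a - 3)
(3) = (m - 3)*(m^4 + m^3 - 7*m^2 - m + 6) = (m - 3)*(m - 1)*(m^3 + 2*m^2 - 5*m - 6) = (m - 3)*(m - 2)*(m - 1)*(m^2 + 4*m + 3) = (m - 3)*(m - 2)*(m - 1)*(m + 3)*(m + 1)
(4) = (s - 1)*(s^2 - 6*s + 8) = (s - 2)*(s - 1)*(s - 4)
(5) = (k + 4)*(k - 3)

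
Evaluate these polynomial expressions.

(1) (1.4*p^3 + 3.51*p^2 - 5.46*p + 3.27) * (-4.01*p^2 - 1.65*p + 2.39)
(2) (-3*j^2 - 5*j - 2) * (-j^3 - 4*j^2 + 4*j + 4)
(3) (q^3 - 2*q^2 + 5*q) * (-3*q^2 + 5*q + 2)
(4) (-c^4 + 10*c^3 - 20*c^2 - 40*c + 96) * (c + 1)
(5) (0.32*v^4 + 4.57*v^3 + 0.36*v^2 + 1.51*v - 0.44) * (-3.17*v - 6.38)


(1) = -5.614*p^5 - 16.3851*p^4 + 19.4491*p^3 + 4.2852*p^2 - 18.4449*p + 7.8153
(2) = 3*j^5 + 17*j^4 + 10*j^3 - 24*j^2 - 28*j - 8
(3) = -3*q^5 + 11*q^4 - 23*q^3 + 21*q^2 + 10*q
(4) = -c^5 + 9*c^4 - 10*c^3 - 60*c^2 + 56*c + 96
(5) = -1.0144*v^5 - 16.5285*v^4 - 30.2978*v^3 - 7.0835*v^2 - 8.239*v + 2.8072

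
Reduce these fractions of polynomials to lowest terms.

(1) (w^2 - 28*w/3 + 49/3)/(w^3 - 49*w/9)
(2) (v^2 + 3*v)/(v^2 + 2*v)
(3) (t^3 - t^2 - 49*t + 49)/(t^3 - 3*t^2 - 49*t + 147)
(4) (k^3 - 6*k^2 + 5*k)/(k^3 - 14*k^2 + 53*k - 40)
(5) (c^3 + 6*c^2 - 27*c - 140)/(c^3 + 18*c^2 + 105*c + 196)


(1) = (3*w - 21)/(3*w^2 + 7*w)
(2) = (v + 3)/(v + 2)
(3) = (t - 1)/(t - 3)
(4) = k/(k - 8)
(5) = (c - 5)/(c + 7)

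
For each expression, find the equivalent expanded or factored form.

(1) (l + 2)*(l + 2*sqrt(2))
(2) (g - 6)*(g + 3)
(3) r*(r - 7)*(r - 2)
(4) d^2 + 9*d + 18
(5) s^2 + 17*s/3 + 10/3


(1) = l^2 + 2*l + 2*sqrt(2)*l + 4*sqrt(2)
(2) = g^2 - 3*g - 18
(3) = r^3 - 9*r^2 + 14*r
(4) = (d + 3)*(d + 6)
(5) = (s + 2/3)*(s + 5)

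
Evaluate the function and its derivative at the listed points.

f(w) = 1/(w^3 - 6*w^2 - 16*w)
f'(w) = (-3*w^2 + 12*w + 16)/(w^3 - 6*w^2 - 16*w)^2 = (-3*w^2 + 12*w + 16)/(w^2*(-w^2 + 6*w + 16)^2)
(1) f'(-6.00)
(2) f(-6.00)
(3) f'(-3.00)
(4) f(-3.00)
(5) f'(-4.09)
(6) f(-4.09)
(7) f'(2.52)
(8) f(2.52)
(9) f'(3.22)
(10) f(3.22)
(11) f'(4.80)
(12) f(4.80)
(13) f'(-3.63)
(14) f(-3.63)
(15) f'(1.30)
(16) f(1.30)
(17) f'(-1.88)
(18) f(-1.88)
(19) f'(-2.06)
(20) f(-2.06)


(1) = -0.00
(2) = -0.00
(3) = -0.04
(4) = -0.03
(5) = -0.01
(6) = -0.01
(7) = 0.01
(8) = -0.02
(9) = 0.00
(10) = -0.01
(11) = 0.00
(12) = -0.01
(13) = -0.01
(14) = -0.01
(15) = 0.03
(16) = -0.03
(17) = -3.45
(18) = 0.45
(19) = -13.87
(20) = -0.80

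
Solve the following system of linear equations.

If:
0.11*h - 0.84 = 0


Then:
h = 7.64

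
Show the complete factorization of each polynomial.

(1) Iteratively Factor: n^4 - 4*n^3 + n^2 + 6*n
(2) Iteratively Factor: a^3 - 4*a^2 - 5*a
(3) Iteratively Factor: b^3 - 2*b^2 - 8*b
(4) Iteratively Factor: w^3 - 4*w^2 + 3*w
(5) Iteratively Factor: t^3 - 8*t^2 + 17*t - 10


(1) = (n - 3)*(n^3 - n^2 - 2*n) = (n - 3)*(n - 2)*(n^2 + n) = n*(n - 3)*(n - 2)*(n + 1)
(2) = (a - 5)*(a^2 + a) = a*(a - 5)*(a + 1)
(3) = (b)*(b^2 - 2*b - 8) = b*(b + 2)*(b - 4)
(4) = (w)*(w^2 - 4*w + 3) = w*(w - 3)*(w - 1)
(5) = (t - 1)*(t^2 - 7*t + 10) = (t - 2)*(t - 1)*(t - 5)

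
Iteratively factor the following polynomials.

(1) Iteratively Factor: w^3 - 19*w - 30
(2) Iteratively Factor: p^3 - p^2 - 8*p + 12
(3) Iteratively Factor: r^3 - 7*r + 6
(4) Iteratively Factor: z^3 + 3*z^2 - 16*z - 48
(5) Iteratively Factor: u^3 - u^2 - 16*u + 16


(1) = (w - 5)*(w^2 + 5*w + 6) = (w - 5)*(w + 3)*(w + 2)
(2) = (p + 3)*(p^2 - 4*p + 4) = (p - 2)*(p + 3)*(p - 2)
(3) = (r - 1)*(r^2 + r - 6) = (r - 1)*(r + 3)*(r - 2)
(4) = (z - 4)*(z^2 + 7*z + 12) = (z - 4)*(z + 3)*(z + 4)
(5) = (u - 4)*(u^2 + 3*u - 4) = (u - 4)*(u - 1)*(u + 4)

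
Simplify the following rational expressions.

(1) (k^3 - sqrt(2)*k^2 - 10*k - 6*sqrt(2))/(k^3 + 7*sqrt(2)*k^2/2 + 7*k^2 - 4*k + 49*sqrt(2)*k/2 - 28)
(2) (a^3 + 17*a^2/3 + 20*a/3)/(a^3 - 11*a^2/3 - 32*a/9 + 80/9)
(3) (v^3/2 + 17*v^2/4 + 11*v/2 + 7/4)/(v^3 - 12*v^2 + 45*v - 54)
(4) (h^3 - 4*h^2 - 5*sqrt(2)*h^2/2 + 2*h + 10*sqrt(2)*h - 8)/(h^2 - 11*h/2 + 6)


(1) = (2*k^3 - 2*sqrt(2)*k^2 - 20*k - 12*sqrt(2))/(2*k^3 + k^2*(7*sqrt(2) + 14) + k*(-8 + 49*sqrt(2)) - 56)
(2) = (3*a^2 + 12*a)/(3*a^2 - 16*a + 16)
(3) = (2*v^3 + 17*v^2 + 22*v + 7)/(4*v^3 - 48*v^2 + 180*v - 216)
(4) = (4*h^2 - 10*sqrt(2)*h + 8)/(4*h - 6)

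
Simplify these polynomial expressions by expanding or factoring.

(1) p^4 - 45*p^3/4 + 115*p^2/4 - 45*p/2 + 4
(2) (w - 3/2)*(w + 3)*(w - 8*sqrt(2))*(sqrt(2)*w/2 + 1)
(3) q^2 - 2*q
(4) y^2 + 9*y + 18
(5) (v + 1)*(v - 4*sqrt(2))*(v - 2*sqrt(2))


(1) = (p - 8)*(p - 2)*(p - 1)*(p - 1/4)
(2) = sqrt(2)*w^4/2 - 7*w^3 + 3*sqrt(2)*w^3/4 - 41*sqrt(2)*w^2/4 - 21*w^2/2 - 12*sqrt(2)*w + 63*w/2 + 36*sqrt(2)
(3) = q*(q - 2)
(4) = (y + 3)*(y + 6)
(5) = v^3 - 6*sqrt(2)*v^2 + v^2 - 6*sqrt(2)*v + 16*v + 16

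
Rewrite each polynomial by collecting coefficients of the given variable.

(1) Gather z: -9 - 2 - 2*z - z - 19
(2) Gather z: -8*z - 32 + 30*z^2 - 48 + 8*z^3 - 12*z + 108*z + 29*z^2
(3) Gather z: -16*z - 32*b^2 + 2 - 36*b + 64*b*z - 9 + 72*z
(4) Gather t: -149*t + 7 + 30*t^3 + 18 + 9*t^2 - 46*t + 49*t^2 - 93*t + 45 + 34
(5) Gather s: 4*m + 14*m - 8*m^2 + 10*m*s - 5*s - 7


(1) = -3*z - 30
(2) = 8*z^3 + 59*z^2 + 88*z - 80
(3) = -32*b^2 - 36*b + z*(64*b + 56) - 7
(4) = 30*t^3 + 58*t^2 - 288*t + 104
(5) = -8*m^2 + 18*m + s*(10*m - 5) - 7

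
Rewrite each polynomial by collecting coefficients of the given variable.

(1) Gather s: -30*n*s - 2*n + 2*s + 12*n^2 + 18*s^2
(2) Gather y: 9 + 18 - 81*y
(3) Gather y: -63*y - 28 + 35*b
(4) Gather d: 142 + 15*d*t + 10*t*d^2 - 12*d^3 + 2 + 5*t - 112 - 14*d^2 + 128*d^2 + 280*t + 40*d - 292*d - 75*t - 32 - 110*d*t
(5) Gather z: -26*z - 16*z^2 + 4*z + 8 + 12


(1) = 12*n^2 - 2*n + 18*s^2 + s*(2 - 30*n)
(2) = 27 - 81*y
(3) = 35*b - 63*y - 28
(4) = -12*d^3 + d^2*(10*t + 114) + d*(-95*t - 252) + 210*t
(5) = -16*z^2 - 22*z + 20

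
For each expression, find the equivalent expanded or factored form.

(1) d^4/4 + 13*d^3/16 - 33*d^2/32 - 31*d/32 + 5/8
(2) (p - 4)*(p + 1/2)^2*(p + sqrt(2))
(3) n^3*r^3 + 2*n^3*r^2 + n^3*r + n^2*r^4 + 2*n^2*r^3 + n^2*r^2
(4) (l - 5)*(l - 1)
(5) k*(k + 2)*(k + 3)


(1) = (d/4 + 1)*(d - 5/4)*(d - 1/2)*(d + 1)
(2) = p^4 - 3*p^3 + sqrt(2)*p^3 - 3*sqrt(2)*p^2 - 15*p^2/4 - 15*sqrt(2)*p/4 - p - sqrt(2)
(3) = r*(n + r)*(n*r + n)^2
(4) = l^2 - 6*l + 5
(5) = k^3 + 5*k^2 + 6*k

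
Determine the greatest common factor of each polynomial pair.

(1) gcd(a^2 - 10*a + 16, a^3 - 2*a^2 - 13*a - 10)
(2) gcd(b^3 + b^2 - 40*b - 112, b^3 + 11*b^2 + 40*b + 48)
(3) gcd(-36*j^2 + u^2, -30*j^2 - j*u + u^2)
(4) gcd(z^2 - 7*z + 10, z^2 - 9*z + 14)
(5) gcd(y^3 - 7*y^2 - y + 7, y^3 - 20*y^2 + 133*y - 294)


(1) = gcd((a - 8)*(a - 2), (a - 5)*(a + 1)*(a + 2)) = 1
(2) = gcd((b - 7)*(b + 4)^2, (b + 3)*(b + 4)^2) = b^2 + 8*b + 16
(3) = -6*j + u
(4) = z - 2
(5) = gcd((y - 7)*(y - 1)*(y + 1), (y - 7)^2*(y - 6)) = y - 7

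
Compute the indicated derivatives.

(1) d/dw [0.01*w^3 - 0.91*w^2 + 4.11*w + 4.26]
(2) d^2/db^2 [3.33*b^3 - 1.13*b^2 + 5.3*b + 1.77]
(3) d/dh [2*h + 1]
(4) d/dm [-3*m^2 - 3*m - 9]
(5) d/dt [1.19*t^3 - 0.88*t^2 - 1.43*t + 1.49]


(1) = 0.03*w^2 - 1.82*w + 4.11
(2) = 19.98*b - 2.26
(3) = 2
(4) = -6*m - 3
(5) = 3.57*t^2 - 1.76*t - 1.43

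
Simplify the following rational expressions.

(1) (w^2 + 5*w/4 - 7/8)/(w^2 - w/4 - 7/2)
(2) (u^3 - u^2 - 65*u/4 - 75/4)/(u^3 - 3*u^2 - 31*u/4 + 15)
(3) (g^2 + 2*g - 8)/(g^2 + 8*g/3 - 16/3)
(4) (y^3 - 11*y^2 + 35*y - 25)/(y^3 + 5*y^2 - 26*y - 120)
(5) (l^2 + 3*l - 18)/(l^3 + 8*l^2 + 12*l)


(1) = (2*w - 1)/(2*w - 4)
(2) = (2*u^2 - 7*u - 15)/(2*u^2 - 11*u + 12)
(3) = (3*g - 6)/(3*g - 4)
(4) = (y^2 - 6*y + 5)/(y^2 + 10*y + 24)
(5) = (l - 3)/(l^2 + 2*l)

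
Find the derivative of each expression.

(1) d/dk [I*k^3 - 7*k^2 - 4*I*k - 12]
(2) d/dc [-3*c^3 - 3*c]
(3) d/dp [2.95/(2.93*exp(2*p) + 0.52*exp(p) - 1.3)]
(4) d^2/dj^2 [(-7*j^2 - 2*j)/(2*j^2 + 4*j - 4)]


(1) = 3*I*k^2 - 14*k - 4*I
(2) = -9*c^2 - 3
(3) = (-17.287*exp(p) - 1.534)*exp(p)/(2.93*exp(2*p) + 0.52*exp(p) - 1.3)^2
(4) = 6*(2*j^3 - 7*j^2 - 2*j - 6)/(j^6 + 6*j^5 + 6*j^4 - 16*j^3 - 12*j^2 + 24*j - 8)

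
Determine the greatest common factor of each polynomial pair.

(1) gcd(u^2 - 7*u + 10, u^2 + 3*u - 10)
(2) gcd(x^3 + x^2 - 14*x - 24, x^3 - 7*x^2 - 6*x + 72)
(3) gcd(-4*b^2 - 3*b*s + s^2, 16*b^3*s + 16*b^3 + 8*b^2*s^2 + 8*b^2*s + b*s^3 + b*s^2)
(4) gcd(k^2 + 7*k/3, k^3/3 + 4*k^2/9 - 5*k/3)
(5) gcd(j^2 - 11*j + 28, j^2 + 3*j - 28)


(1) = gcd((u - 5)*(u - 2), (u - 2)*(u + 5)) = u - 2
(2) = gcd((x - 4)*(x + 2)*(x + 3), (x - 6)*(x - 4)*(x + 3)) = x^2 - x - 12
(3) = gcd((-4*b + s)*(b + s), (4*b + s)^2*(b*s + b)) = 1
(4) = gcd(k*(k + 7/3), k*(k/3 + 1)*(k - 5/3)) = k
(5) = gcd((j - 7)*(j - 4), (j - 4)*(j + 7)) = j - 4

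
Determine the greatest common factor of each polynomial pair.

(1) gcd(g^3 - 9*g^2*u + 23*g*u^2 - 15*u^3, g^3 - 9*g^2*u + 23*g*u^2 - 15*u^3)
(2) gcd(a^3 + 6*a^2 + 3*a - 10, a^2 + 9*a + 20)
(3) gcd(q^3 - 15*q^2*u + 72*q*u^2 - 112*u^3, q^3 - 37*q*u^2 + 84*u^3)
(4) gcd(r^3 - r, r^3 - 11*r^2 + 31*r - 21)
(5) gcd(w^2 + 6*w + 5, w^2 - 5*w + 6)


(1) = -g^3 + 9*g^2*u - 23*g*u^2 + 15*u^3
(2) = a + 5
(3) = q - 4*u
(4) = r - 1
(5) = 1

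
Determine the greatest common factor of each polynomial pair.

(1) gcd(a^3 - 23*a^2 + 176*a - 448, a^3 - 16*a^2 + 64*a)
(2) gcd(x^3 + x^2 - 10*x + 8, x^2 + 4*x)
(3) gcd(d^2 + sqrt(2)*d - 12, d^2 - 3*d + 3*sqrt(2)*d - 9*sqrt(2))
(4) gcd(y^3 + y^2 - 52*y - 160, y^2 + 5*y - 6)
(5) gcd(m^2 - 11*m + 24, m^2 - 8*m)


(1) = a^2 - 16*a + 64
(2) = gcd((x - 2)*(x - 1)*(x + 4), x*(x + 4)) = x + 4
(3) = gcd((d - 2*sqrt(2))*(d + 3*sqrt(2)), (d - 3)*(d + 3*sqrt(2))) = d + 3*sqrt(2)
(4) = gcd((y - 8)*(y + 4)*(y + 5), (y - 1)*(y + 6)) = 1
(5) = m - 8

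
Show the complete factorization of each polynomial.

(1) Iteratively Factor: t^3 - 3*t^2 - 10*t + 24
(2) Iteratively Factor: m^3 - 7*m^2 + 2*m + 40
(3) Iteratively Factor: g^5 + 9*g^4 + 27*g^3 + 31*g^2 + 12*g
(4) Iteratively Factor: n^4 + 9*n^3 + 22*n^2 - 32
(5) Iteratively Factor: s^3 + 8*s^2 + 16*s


(1) = (t - 2)*(t^2 - t - 12) = (t - 2)*(t + 3)*(t - 4)
(2) = (m - 5)*(m^2 - 2*m - 8) = (m - 5)*(m - 4)*(m + 2)
(3) = (g + 1)*(g^4 + 8*g^3 + 19*g^2 + 12*g) = g*(g + 1)*(g^3 + 8*g^2 + 19*g + 12) = g*(g + 1)^2*(g^2 + 7*g + 12) = g*(g + 1)^2*(g + 4)*(g + 3)
(4) = (n + 4)*(n^3 + 5*n^2 + 2*n - 8) = (n + 2)*(n + 4)*(n^2 + 3*n - 4) = (n + 2)*(n + 4)^2*(n - 1)
(5) = (s + 4)*(s^2 + 4*s) = (s + 4)^2*(s)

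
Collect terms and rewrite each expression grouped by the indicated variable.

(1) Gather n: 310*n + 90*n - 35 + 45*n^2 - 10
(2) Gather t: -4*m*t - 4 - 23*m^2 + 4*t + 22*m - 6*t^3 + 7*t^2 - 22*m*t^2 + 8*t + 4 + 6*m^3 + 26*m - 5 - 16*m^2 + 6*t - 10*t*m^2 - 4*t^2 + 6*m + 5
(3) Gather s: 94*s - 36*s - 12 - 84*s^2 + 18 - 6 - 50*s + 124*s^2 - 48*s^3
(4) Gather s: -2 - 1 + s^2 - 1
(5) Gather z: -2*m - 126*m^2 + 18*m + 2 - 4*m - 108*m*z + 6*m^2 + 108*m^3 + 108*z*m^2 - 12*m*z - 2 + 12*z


(1) = 45*n^2 + 400*n - 45
(2) = 6*m^3 - 39*m^2 + 54*m - 6*t^3 + t^2*(3 - 22*m) + t*(-10*m^2 - 4*m + 18)
(3) = -48*s^3 + 40*s^2 + 8*s
(4) = s^2 - 4
(5) = 108*m^3 - 120*m^2 + 12*m + z*(108*m^2 - 120*m + 12)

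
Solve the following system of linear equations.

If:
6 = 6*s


Then:
s = 1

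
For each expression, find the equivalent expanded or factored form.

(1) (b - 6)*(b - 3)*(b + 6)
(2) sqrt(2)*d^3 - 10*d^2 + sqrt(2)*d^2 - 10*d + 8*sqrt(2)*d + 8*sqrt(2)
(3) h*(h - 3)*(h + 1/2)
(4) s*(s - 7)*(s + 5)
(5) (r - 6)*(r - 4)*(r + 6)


(1) = b^3 - 3*b^2 - 36*b + 108
(2) = (d - 4*sqrt(2))*(d - sqrt(2))*(sqrt(2)*d + sqrt(2))
(3) = h^3 - 5*h^2/2 - 3*h/2
(4) = s^3 - 2*s^2 - 35*s
(5) = r^3 - 4*r^2 - 36*r + 144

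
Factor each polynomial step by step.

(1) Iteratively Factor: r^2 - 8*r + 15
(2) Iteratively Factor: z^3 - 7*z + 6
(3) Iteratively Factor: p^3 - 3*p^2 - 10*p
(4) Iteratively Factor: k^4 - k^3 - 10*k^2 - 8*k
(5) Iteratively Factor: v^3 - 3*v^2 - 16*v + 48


(1) = (r - 5)*(r - 3)
(2) = (z + 3)*(z^2 - 3*z + 2) = (z - 2)*(z + 3)*(z - 1)
(3) = (p + 2)*(p^2 - 5*p) = (p - 5)*(p + 2)*(p)
(4) = (k + 1)*(k^3 - 2*k^2 - 8*k) = k*(k + 1)*(k^2 - 2*k - 8) = k*(k + 1)*(k + 2)*(k - 4)
(5) = (v - 3)*(v^2 - 16) = (v - 3)*(v + 4)*(v - 4)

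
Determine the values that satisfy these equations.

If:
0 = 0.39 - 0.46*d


Then:
d = 0.85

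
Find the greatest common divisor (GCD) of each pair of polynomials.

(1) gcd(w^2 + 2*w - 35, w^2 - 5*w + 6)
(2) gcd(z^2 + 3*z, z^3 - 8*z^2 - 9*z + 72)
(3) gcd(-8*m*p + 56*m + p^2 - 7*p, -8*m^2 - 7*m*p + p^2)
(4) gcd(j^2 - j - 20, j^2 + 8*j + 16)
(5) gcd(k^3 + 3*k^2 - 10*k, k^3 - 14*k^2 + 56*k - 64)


(1) = gcd((w - 5)*(w + 7), (w - 3)*(w - 2)) = 1
(2) = z + 3
(3) = gcd((-8*m + p)*(p - 7), (-8*m + p)*(m + p)) = -8*m + p
(4) = j + 4
(5) = k - 2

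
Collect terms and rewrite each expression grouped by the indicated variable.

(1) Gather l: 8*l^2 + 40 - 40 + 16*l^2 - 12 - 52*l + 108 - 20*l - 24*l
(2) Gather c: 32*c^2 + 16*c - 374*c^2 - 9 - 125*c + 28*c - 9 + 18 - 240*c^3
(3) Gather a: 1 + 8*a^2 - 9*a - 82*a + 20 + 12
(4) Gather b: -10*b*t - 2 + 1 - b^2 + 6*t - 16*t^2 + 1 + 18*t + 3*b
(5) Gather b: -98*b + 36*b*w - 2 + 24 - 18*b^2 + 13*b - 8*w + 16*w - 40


(1) = 24*l^2 - 96*l + 96
(2) = -240*c^3 - 342*c^2 - 81*c
(3) = 8*a^2 - 91*a + 33
(4) = -b^2 + b*(3 - 10*t) - 16*t^2 + 24*t
(5) = -18*b^2 + b*(36*w - 85) + 8*w - 18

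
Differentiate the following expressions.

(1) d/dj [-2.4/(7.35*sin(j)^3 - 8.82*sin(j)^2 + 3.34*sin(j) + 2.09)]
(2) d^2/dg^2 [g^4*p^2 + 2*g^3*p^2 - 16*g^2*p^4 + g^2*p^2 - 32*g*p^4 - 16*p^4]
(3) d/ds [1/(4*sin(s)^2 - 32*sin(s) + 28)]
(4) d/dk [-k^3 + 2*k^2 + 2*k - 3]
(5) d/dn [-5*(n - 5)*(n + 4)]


(1) = (52.92*sin(j)^2 - 42.336*sin(j) + 8.016)*cos(j)/(7.35*sin(j)^3 - 8.82*sin(j)^2 + 3.34*sin(j) + 2.09)^2
(2) = p^2*(12*g^2 + 12*g - 32*p^2 + 2)
(3) = (4 - sin(s))*cos(s)/(2*(sin(s)^2 - 8*sin(s) + 7)^2)
(4) = -3*k^2 + 4*k + 2
(5) = 5 - 10*n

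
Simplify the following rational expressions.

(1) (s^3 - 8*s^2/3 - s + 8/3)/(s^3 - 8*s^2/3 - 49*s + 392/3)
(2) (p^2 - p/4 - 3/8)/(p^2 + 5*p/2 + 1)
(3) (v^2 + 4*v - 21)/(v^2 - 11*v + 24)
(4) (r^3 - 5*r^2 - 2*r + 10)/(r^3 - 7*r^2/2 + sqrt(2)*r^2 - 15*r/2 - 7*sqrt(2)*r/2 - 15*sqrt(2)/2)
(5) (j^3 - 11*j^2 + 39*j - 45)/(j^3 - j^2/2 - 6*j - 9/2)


(1) = (s^2 - 1)/(s^2 - 49)
(2) = (4*p - 3)/(4*p + 8)
(3) = (v + 7)/(v - 8)
(4) = (2*r - 2*sqrt(2))/(2*r + 3)
(5) = (2*j^2 - 16*j + 30)/(2*j^2 + 5*j + 3)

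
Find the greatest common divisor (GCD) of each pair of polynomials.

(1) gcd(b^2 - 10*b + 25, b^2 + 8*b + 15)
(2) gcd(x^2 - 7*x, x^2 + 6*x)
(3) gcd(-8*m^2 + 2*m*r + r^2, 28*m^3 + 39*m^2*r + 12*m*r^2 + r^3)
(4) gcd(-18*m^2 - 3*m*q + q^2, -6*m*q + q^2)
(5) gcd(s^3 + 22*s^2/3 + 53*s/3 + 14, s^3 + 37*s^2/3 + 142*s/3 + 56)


(1) = gcd((b - 5)^2, (b + 3)*(b + 5)) = 1
(2) = gcd(x*(x - 7), x*(x + 6)) = x
(3) = gcd((-2*m + r)*(4*m + r), (m + r)*(4*m + r)*(7*m + r)) = 4*m + r
(4) = gcd((-6*m + q)*(3*m + q), q*(-6*m + q)) = -6*m + q
(5) = gcd((s + 2)*(s + 7/3)*(s + 3), (s + 7/3)*(s + 4)*(s + 6)) = s + 7/3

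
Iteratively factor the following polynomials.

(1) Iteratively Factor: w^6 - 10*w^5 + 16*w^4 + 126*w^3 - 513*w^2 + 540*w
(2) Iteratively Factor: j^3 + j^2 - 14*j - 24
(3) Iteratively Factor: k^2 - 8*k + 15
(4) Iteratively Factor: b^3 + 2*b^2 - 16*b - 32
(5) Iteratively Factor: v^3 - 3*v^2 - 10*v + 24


(1) = (w - 3)*(w^5 - 7*w^4 - 5*w^3 + 111*w^2 - 180*w) = (w - 5)*(w - 3)*(w^4 - 2*w^3 - 15*w^2 + 36*w) = (w - 5)*(w - 3)^2*(w^3 + w^2 - 12*w) = (w - 5)*(w - 3)^3*(w^2 + 4*w) = w*(w - 5)*(w - 3)^3*(w + 4)
(2) = (j - 4)*(j^2 + 5*j + 6) = (j - 4)*(j + 2)*(j + 3)
(3) = (k - 5)*(k - 3)
(4) = (b + 2)*(b^2 - 16) = (b - 4)*(b + 2)*(b + 4)
(5) = (v - 2)*(v^2 - v - 12) = (v - 4)*(v - 2)*(v + 3)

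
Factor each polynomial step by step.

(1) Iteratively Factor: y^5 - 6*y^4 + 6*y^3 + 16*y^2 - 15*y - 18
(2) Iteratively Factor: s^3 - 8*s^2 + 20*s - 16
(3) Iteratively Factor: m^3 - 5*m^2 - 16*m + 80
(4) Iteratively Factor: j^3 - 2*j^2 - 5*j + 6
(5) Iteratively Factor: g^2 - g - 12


(1) = (y - 3)*(y^4 - 3*y^3 - 3*y^2 + 7*y + 6) = (y - 3)*(y + 1)*(y^3 - 4*y^2 + y + 6) = (y - 3)*(y - 2)*(y + 1)*(y^2 - 2*y - 3) = (y - 3)*(y - 2)*(y + 1)^2*(y - 3)
(2) = (s - 2)*(s^2 - 6*s + 8) = (s - 2)^2*(s - 4)
(3) = (m + 4)*(m^2 - 9*m + 20) = (m - 5)*(m + 4)*(m - 4)
(4) = (j + 2)*(j^2 - 4*j + 3) = (j - 3)*(j + 2)*(j - 1)
(5) = (g + 3)*(g - 4)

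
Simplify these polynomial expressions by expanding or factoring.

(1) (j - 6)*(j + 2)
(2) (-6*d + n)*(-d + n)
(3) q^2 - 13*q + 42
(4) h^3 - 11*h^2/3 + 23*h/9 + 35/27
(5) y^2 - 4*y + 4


(1) = j^2 - 4*j - 12
(2) = 6*d^2 - 7*d*n + n^2
(3) = (q - 7)*(q - 6)
(4) = (h - 7/3)*(h - 5/3)*(h + 1/3)
(5) = (y - 2)^2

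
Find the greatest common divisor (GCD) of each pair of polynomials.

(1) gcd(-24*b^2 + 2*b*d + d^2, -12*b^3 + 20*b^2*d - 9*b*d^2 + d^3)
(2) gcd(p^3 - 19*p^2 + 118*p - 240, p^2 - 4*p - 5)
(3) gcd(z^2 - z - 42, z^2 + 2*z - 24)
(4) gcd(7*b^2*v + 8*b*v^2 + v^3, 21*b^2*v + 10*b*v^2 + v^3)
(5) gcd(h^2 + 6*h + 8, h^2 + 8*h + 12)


(1) = gcd((-4*b + d)*(6*b + d), (-6*b + d)*(-2*b + d)*(-b + d)) = 1
(2) = gcd((p - 8)*(p - 6)*(p - 5), (p - 5)*(p + 1)) = p - 5
(3) = gcd((z - 7)*(z + 6), (z - 4)*(z + 6)) = z + 6
(4) = 7*b*v + v^2
(5) = gcd((h + 2)*(h + 4), (h + 2)*(h + 6)) = h + 2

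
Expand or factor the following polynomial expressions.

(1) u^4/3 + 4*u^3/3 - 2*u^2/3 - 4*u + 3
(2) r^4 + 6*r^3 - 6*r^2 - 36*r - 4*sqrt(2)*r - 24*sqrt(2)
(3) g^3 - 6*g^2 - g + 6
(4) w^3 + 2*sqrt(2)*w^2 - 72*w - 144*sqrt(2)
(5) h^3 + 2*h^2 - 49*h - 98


(1) = (u/3 + 1)*(u - 1)^2*(u + 3)
(2) = (r + 6)*(r - 2*sqrt(2))*(r + sqrt(2))^2
(3) = (g - 6)*(g - 1)*(g + 1)
(4) = (w - 6*sqrt(2))*(w + 2*sqrt(2))*(w + 6*sqrt(2))
(5) = (h - 7)*(h + 2)*(h + 7)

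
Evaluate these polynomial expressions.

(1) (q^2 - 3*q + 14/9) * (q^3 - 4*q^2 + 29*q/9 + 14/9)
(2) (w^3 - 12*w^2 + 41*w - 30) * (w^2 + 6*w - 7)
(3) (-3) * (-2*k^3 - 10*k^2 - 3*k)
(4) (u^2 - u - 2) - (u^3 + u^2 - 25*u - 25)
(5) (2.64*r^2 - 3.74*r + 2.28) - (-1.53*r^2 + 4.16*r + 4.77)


(1) = q^5 - 7*q^4 + 151*q^3/9 - 43*q^2/3 + 28*q/81 + 196/81
(2) = w^5 - 6*w^4 - 38*w^3 + 300*w^2 - 467*w + 210
(3) = 6*k^3 + 30*k^2 + 9*k
(4) = -u^3 + 24*u + 23
(5) = 4.17*r^2 - 7.9*r - 2.49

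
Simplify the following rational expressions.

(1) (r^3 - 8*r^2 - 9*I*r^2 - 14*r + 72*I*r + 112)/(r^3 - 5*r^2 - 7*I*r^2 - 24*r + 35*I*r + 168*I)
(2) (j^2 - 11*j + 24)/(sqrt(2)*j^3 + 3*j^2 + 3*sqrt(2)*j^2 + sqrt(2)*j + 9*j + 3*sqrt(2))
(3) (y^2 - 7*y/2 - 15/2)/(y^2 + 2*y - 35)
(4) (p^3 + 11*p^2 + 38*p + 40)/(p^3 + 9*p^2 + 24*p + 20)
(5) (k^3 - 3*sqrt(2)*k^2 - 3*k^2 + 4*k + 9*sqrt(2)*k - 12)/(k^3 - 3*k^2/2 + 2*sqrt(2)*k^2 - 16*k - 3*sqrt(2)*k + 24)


(1) = (r - 2*I)/(r + 3)
(2) = (j^2 - 11*j + 24)/(sqrt(2)*j^3 + j^2*(3 + 3*sqrt(2)) + j*(sqrt(2) + 9) + 3*sqrt(2))
(3) = (2*y + 3)/(2*y + 14)
(4) = (p + 4)/(p + 2)
(5) = (2*k^2 + k*(-6 - 2*sqrt(2)) + 6*sqrt(2))/(2*k^2 + k*(-3 + 8*sqrt(2)) - 12*sqrt(2))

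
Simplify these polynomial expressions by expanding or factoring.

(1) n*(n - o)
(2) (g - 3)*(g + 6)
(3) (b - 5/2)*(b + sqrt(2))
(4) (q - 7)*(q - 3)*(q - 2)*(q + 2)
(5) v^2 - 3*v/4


(1) = n^2 - n*o
(2) = g^2 + 3*g - 18
(3) = b^2 - 5*b/2 + sqrt(2)*b - 5*sqrt(2)/2
(4) = q^4 - 10*q^3 + 17*q^2 + 40*q - 84
(5) = v*(v - 3/4)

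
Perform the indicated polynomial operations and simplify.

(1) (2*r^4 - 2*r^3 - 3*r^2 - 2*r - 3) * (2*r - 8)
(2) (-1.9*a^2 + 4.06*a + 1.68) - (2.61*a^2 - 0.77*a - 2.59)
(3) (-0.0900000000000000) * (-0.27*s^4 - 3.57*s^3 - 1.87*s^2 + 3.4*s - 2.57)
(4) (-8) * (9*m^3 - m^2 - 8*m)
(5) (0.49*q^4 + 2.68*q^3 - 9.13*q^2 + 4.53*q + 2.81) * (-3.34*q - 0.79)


(1) = 4*r^5 - 20*r^4 + 10*r^3 + 20*r^2 + 10*r + 24
(2) = -4.51*a^2 + 4.83*a + 4.27
(3) = 0.0243*s^4 + 0.3213*s^3 + 0.1683*s^2 - 0.306*s + 0.2313
(4) = -72*m^3 + 8*m^2 + 64*m
(5) = -1.6366*q^5 - 9.3383*q^4 + 28.377*q^3 - 7.9175*q^2 - 12.9641*q - 2.2199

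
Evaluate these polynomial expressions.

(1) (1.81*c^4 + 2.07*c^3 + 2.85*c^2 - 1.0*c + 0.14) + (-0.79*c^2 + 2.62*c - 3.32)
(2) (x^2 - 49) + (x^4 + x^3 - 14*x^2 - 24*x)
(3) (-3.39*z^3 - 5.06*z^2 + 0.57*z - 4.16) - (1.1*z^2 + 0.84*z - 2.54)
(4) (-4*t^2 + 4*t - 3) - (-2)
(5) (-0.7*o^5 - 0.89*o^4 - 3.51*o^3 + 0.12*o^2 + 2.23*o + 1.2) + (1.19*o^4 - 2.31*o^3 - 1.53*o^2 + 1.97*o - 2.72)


(1) = 1.81*c^4 + 2.07*c^3 + 2.06*c^2 + 1.62*c - 3.18
(2) = x^4 + x^3 - 13*x^2 - 24*x - 49
(3) = -3.39*z^3 - 6.16*z^2 - 0.27*z - 1.62
(4) = -4*t^2 + 4*t - 1
(5) = -0.7*o^5 + 0.3*o^4 - 5.82*o^3 - 1.41*o^2 + 4.2*o - 1.52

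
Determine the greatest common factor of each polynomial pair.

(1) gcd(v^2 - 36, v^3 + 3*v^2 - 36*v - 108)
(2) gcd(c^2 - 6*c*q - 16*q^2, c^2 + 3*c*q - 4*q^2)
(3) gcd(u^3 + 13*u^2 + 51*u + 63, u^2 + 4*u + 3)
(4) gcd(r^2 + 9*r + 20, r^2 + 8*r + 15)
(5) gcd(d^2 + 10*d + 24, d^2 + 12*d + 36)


(1) = v^2 - 36
(2) = 1
(3) = gcd((u + 3)^2*(u + 7), (u + 1)*(u + 3)) = u + 3
(4) = r + 5
(5) = gcd((d + 4)*(d + 6), (d + 6)^2) = d + 6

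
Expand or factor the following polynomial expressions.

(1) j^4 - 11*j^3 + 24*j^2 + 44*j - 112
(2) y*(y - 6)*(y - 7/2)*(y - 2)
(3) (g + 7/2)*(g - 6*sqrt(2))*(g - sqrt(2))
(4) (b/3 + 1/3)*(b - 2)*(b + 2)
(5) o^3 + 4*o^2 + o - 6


(1) = (j - 7)*(j - 4)*(j - 2)*(j + 2)
(2) = y^4 - 23*y^3/2 + 40*y^2 - 42*y
(3) = g^3 - 7*sqrt(2)*g^2 + 7*g^2/2 - 49*sqrt(2)*g/2 + 12*g + 42
(4) = b^3/3 + b^2/3 - 4*b/3 - 4/3
(5) = (o - 1)*(o + 2)*(o + 3)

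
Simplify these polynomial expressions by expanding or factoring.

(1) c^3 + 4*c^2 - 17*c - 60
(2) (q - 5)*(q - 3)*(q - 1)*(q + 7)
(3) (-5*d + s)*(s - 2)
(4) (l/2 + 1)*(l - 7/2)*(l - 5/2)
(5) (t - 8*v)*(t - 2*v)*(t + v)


(1) = (c - 4)*(c + 3)*(c + 5)
(2) = q^4 - 2*q^3 - 40*q^2 + 146*q - 105
(3) = -5*d*s + 10*d + s^2 - 2*s
(4) = l^3/2 - 2*l^2 - 13*l/8 + 35/4
(5) = t^3 - 9*t^2*v + 6*t*v^2 + 16*v^3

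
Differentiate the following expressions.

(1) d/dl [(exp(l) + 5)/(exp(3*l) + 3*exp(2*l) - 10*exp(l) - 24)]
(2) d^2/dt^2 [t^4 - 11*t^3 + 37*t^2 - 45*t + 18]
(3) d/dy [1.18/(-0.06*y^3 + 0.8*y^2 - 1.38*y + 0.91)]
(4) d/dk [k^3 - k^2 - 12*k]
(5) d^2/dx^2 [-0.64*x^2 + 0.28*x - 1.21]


(1) = (-(exp(l) + 5)*(3*exp(2*l) + 6*exp(l) - 10) + exp(3*l) + 3*exp(2*l) - 10*exp(l) - 24)*exp(l)/(exp(3*l) + 3*exp(2*l) - 10*exp(l) - 24)^2
(2) = 12*t^2 - 66*t + 74
(3) = (0.2124*y^2 - 1.888*y + 1.6284)/(0.06*y^3 - 0.8*y^2 + 1.38*y - 0.91)^2
(4) = 3*k^2 - 2*k - 12
(5) = -1.28000000000000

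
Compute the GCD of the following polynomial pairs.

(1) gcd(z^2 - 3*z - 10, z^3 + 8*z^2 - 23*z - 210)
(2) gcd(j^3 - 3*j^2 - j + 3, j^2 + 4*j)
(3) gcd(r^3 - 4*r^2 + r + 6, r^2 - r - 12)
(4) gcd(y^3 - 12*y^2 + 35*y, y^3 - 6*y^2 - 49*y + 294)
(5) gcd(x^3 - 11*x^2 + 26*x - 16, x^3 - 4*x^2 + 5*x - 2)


(1) = gcd((z - 5)*(z + 2), (z - 5)*(z + 6)*(z + 7)) = z - 5
(2) = 1
(3) = gcd((r - 3)*(r - 2)*(r + 1), (r - 4)*(r + 3)) = 1
(4) = y - 7
(5) = x^2 - 3*x + 2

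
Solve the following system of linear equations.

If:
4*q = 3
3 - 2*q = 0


Then:
No Solution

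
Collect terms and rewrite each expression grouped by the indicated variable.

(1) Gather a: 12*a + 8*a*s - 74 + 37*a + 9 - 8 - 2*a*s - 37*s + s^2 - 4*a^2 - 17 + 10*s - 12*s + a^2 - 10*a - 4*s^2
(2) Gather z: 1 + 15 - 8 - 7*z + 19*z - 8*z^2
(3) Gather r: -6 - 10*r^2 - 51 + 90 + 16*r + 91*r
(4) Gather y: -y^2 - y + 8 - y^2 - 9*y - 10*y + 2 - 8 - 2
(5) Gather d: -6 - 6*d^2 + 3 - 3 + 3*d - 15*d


(1) = -3*a^2 + a*(6*s + 39) - 3*s^2 - 39*s - 90
(2) = -8*z^2 + 12*z + 8
(3) = -10*r^2 + 107*r + 33
(4) = -2*y^2 - 20*y
(5) = -6*d^2 - 12*d - 6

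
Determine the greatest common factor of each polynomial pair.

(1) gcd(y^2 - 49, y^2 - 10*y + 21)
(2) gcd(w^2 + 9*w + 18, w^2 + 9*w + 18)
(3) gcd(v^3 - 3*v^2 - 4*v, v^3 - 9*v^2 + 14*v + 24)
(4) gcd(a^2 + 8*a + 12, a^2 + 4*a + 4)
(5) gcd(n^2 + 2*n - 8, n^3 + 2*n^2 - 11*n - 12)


(1) = y - 7
(2) = gcd((w + 3)*(w + 6), (w + 3)*(w + 6)) = w^2 + 9*w + 18
(3) = v^2 - 3*v - 4
(4) = a + 2
(5) = n + 4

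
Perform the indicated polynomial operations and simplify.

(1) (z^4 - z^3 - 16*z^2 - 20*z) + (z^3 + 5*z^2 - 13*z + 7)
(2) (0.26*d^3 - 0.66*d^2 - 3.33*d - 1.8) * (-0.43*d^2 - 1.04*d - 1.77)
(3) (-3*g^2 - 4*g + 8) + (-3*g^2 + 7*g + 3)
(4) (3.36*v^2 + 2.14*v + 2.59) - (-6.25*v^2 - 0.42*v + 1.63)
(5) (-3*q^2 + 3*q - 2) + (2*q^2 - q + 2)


(1) = z^4 - 11*z^2 - 33*z + 7
(2) = -0.1118*d^5 + 0.0134*d^4 + 1.6581*d^3 + 5.4054*d^2 + 7.7661*d + 3.186
(3) = -6*g^2 + 3*g + 11
(4) = 9.61*v^2 + 2.56*v + 0.96
(5) = -q^2 + 2*q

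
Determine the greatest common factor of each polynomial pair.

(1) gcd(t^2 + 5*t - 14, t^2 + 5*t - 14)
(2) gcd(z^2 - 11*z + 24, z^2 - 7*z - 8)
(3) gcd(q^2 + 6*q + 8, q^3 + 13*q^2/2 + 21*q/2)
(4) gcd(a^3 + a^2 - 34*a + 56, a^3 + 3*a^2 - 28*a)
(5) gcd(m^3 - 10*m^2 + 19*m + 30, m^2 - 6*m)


(1) = t^2 + 5*t - 14
(2) = z - 8
(3) = gcd((q + 2)*(q + 4), q*(q + 3)*(q + 7/2)) = 1
(4) = a^2 + 3*a - 28
(5) = m - 6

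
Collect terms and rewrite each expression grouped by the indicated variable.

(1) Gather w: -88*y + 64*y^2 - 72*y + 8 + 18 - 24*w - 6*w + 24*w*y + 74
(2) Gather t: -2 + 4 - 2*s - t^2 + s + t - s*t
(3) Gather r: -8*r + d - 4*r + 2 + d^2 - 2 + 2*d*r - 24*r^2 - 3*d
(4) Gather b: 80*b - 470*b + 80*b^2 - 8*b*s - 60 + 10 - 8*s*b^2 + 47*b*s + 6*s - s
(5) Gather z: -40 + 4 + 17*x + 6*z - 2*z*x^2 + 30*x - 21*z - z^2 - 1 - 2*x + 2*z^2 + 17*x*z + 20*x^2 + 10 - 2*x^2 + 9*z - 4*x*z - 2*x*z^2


(1) = w*(24*y - 30) + 64*y^2 - 160*y + 100
(2) = -s - t^2 + t*(1 - s) + 2
(3) = d^2 - 2*d - 24*r^2 + r*(2*d - 12)
(4) = b^2*(80 - 8*s) + b*(39*s - 390) + 5*s - 50
(5) = 18*x^2 + 45*x + z^2*(1 - 2*x) + z*(-2*x^2 + 13*x - 6) - 27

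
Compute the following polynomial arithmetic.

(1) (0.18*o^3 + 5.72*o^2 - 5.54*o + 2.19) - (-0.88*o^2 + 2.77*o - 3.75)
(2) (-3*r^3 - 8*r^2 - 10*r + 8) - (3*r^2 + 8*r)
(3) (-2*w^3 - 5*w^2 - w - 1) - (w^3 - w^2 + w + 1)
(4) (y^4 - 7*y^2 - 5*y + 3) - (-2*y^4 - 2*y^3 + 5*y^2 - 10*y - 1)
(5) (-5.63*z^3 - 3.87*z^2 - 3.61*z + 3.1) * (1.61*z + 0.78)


(1) = 0.18*o^3 + 6.6*o^2 - 8.31*o + 5.94
(2) = -3*r^3 - 11*r^2 - 18*r + 8
(3) = -3*w^3 - 4*w^2 - 2*w - 2
(4) = 3*y^4 + 2*y^3 - 12*y^2 + 5*y + 4
(5) = -9.0643*z^4 - 10.6221*z^3 - 8.8307*z^2 + 2.1752*z + 2.418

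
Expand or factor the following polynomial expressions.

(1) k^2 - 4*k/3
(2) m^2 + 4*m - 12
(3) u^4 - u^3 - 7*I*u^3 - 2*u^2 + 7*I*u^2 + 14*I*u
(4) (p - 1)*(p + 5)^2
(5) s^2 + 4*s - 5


(1) = k*(k - 4/3)
(2) = (m - 2)*(m + 6)
(3) = u*(u - 2)*(u + 1)*(u - 7*I)
(4) = p^3 + 9*p^2 + 15*p - 25
(5) = (s - 1)*(s + 5)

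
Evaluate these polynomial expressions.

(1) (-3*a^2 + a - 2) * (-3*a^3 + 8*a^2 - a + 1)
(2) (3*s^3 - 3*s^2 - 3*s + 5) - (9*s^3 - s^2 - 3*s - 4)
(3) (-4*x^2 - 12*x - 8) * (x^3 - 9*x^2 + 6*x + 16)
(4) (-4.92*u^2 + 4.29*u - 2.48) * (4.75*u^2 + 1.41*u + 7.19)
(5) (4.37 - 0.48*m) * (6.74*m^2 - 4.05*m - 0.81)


(1) = 9*a^5 - 27*a^4 + 17*a^3 - 20*a^2 + 3*a - 2
(2) = -6*s^3 - 2*s^2 + 9
(3) = -4*x^5 + 24*x^4 + 76*x^3 - 64*x^2 - 240*x - 128
(4) = -23.37*u^4 + 13.4403*u^3 - 41.1059*u^2 + 27.3483*u - 17.8312
(5) = -3.2352*m^3 + 31.3978*m^2 - 17.3097*m - 3.5397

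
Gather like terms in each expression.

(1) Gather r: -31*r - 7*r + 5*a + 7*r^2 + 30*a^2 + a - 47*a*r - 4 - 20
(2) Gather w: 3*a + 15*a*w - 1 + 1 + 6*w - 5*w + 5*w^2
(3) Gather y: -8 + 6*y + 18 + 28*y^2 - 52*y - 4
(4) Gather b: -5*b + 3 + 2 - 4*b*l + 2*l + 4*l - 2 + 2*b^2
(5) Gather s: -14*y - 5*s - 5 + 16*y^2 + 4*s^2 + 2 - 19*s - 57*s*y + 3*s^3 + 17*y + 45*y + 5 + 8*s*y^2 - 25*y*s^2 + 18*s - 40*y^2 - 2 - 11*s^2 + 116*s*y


(1) = 30*a^2 + 6*a + 7*r^2 + r*(-47*a - 38) - 24
(2) = 3*a + 5*w^2 + w*(15*a + 1)
(3) = 28*y^2 - 46*y + 6
(4) = 2*b^2 + b*(-4*l - 5) + 6*l + 3
(5) = 3*s^3 + s^2*(-25*y - 7) + s*(8*y^2 + 59*y - 6) - 24*y^2 + 48*y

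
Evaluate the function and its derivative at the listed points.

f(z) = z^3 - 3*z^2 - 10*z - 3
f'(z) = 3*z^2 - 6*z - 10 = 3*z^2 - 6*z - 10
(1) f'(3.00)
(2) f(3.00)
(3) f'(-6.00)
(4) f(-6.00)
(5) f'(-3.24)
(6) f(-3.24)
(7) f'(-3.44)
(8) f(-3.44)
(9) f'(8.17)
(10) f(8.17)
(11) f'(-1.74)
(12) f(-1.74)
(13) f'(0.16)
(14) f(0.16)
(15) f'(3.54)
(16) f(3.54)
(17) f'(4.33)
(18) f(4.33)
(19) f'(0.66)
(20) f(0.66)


(1) = -1.00
(2) = -33.00
(3) = 134.00
(4) = -267.00
(5) = 40.93
(6) = -36.11
(7) = 46.14
(8) = -44.81
(9) = 141.23
(10) = 260.39
(11) = 9.52
(12) = 0.05
(13) = -10.88
(14) = -4.67
(15) = 6.35
(16) = -31.63
(17) = 20.27
(18) = -21.36
(19) = -12.65
(20) = -10.62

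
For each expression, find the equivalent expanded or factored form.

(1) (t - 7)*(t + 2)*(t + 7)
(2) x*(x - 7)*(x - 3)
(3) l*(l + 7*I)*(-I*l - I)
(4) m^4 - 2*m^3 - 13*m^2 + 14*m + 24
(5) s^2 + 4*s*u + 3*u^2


(1) = t^3 + 2*t^2 - 49*t - 98
(2) = x^3 - 10*x^2 + 21*x
(3) = -I*l^3 + 7*l^2 - I*l^2 + 7*l
(4) = (m - 4)*(m - 2)*(m + 1)*(m + 3)
(5) = (s + u)*(s + 3*u)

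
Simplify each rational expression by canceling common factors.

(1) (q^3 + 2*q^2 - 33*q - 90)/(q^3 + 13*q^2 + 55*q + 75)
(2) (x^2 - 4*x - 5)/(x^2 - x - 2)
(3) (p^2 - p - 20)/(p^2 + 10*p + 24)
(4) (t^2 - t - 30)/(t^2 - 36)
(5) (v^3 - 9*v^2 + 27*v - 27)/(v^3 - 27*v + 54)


(1) = (q - 6)/(q + 5)
(2) = (x - 5)/(x - 2)
(3) = (p - 5)/(p + 6)
(4) = (t + 5)/(t + 6)
(5) = (v - 3)/(v + 6)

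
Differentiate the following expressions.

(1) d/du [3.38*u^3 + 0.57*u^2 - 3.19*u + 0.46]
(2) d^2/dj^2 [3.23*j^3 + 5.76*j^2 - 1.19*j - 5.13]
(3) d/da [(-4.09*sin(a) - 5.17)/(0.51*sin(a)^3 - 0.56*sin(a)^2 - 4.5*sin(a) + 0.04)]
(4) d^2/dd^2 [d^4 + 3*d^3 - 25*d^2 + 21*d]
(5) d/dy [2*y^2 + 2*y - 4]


(1) = 10.14*u^2 + 1.14*u - 3.19
(2) = 19.38*j + 11.52
(3) = (4.1718*sin(a)^3 + 5.6197*sin(a)^2 - 5.7904*sin(a) - 23.4286)*cos(a)/(0.2601*sin(a)^6 - 0.5712*sin(a)^5 - 4.2764*sin(a)^4 + 5.0808*sin(a)^3 + 20.2052*sin(a)^2 - 0.36*sin(a) + 0.0016)
(4) = 12*d^2 + 18*d - 50
(5) = 4*y + 2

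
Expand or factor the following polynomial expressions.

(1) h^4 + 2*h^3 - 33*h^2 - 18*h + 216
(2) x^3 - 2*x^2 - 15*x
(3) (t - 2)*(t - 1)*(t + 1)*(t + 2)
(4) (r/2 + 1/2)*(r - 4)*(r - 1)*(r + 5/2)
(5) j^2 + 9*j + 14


(1) = (h - 4)*(h - 3)*(h + 3)*(h + 6)
(2) = x*(x - 5)*(x + 3)
(3) = t^4 - 5*t^2 + 4
(4) = r^4/2 - 3*r^3/4 - 11*r^2/2 + 3*r/4 + 5
(5) = (j + 2)*(j + 7)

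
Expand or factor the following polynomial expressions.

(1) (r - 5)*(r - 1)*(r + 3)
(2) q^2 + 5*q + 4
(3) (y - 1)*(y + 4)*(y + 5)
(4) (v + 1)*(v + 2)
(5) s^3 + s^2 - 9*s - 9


(1) = r^3 - 3*r^2 - 13*r + 15
(2) = (q + 1)*(q + 4)
(3) = y^3 + 8*y^2 + 11*y - 20
(4) = v^2 + 3*v + 2
(5) = (s - 3)*(s + 1)*(s + 3)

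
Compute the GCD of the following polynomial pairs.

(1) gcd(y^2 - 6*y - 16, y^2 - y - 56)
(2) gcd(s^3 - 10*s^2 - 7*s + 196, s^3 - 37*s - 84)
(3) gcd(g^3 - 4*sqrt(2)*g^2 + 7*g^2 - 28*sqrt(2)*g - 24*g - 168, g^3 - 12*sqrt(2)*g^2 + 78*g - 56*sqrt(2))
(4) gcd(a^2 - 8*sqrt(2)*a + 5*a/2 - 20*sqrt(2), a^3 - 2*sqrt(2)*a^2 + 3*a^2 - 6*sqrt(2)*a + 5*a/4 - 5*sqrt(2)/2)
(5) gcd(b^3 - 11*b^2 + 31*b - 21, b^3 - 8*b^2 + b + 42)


(1) = gcd((y - 8)*(y + 2), (y - 8)*(y + 7)) = y - 8
(2) = s^2 - 3*s - 28
(3) = 1
(4) = a + 5/2
(5) = b^2 - 10*b + 21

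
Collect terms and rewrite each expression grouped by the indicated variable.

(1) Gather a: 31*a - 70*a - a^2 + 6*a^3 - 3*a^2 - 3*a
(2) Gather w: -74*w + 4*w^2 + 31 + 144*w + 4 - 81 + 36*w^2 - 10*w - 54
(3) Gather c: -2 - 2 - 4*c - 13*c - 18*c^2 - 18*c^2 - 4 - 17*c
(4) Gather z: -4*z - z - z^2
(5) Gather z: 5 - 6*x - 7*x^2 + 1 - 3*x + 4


(1) = 6*a^3 - 4*a^2 - 42*a
(2) = 40*w^2 + 60*w - 100
(3) = -36*c^2 - 34*c - 8
(4) = -z^2 - 5*z
(5) = -7*x^2 - 9*x + 10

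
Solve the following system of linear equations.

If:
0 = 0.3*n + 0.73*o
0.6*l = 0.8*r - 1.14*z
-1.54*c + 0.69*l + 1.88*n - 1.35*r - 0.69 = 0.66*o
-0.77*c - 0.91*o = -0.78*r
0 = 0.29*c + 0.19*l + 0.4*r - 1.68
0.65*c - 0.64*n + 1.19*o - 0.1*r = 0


Then:
c = 1.51
l = 4.17
n = 0.77
o = -0.32
r = 1.12
z = -1.41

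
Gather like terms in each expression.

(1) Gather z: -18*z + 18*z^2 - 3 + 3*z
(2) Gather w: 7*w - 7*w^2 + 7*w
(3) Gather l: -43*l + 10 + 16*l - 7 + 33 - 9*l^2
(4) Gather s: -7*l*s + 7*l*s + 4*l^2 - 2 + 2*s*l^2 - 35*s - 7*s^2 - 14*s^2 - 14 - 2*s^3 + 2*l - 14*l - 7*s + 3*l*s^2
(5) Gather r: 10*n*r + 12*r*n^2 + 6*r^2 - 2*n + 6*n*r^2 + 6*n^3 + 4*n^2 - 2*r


(1) = 18*z^2 - 15*z - 3
(2) = -7*w^2 + 14*w
(3) = -9*l^2 - 27*l + 36
(4) = 4*l^2 - 12*l - 2*s^3 + s^2*(3*l - 21) + s*(2*l^2 - 42) - 16
(5) = 6*n^3 + 4*n^2 - 2*n + r^2*(6*n + 6) + r*(12*n^2 + 10*n - 2)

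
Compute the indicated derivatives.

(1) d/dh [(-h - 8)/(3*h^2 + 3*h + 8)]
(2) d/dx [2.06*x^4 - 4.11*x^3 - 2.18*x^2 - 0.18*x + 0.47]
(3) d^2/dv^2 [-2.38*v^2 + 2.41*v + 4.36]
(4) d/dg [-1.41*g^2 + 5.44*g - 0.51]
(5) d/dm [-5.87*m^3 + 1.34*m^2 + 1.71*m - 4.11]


(1) = (3*h^2 + 48*h + 16)/(9*h^4 + 18*h^3 + 57*h^2 + 48*h + 64)
(2) = 8.24*x^3 - 12.33*x^2 - 4.36*x - 0.18
(3) = -4.76000000000000
(4) = 5.44 - 2.82*g
(5) = -17.61*m^2 + 2.68*m + 1.71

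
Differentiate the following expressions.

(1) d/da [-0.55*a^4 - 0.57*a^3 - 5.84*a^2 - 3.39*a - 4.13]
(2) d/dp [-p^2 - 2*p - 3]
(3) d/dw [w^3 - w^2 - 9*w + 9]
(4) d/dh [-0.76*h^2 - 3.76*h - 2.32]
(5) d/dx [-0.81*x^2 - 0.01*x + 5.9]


(1) = -2.2*a^3 - 1.71*a^2 - 11.68*a - 3.39
(2) = -2*p - 2
(3) = 3*w^2 - 2*w - 9
(4) = -1.52*h - 3.76
(5) = -1.62*x - 0.01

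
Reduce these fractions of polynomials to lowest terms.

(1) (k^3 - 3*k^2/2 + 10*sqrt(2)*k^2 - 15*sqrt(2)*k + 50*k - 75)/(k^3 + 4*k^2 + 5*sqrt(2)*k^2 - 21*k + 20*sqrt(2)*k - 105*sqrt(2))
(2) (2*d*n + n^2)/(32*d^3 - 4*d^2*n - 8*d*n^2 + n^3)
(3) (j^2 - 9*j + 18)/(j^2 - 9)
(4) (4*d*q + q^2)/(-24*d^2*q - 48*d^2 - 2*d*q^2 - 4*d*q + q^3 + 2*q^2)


(1) = (2*k^2 + k*(-3 + 10*sqrt(2)) - 15*sqrt(2))/(2*k^2 + 8*k - 42)
(2) = n/(16*d^2 - 10*d*n + n^2)
(3) = (j - 6)/(j + 3)
(4) = q/(-6*d*q - 12*d + q^2 + 2*q)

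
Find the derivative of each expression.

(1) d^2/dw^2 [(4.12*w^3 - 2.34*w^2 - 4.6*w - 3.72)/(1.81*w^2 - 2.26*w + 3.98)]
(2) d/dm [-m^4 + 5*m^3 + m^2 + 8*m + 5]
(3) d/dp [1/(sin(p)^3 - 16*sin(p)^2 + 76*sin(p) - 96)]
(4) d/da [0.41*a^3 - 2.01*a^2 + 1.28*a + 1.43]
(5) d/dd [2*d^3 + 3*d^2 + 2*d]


(1) = (-66.556816*w^3 - 194.332656*w^2 + 681.70176*w - 141.289504)/(5.929741*w^6 - 22.211958*w^5 + 66.850902*w^4 - 109.226704*w^3 + 146.998116*w^2 - 107.397912*w + 63.044792)
(2) = -4*m^3 + 15*m^2 + 2*m + 8
(3) = (-3*sin(p)^2 + 32*sin(p) - 76)*cos(p)/(sin(p)^3 - 16*sin(p)^2 + 76*sin(p) - 96)^2
(4) = 1.23*a^2 - 4.02*a + 1.28
(5) = 6*d^2 + 6*d + 2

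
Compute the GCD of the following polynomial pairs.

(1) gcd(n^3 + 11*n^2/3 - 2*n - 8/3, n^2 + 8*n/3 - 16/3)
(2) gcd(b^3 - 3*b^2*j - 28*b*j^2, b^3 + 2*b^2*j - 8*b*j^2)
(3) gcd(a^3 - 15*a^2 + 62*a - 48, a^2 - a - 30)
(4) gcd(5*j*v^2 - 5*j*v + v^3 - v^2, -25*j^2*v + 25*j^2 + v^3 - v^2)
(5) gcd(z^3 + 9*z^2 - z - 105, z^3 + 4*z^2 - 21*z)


(1) = gcd((n - 1)*(n + 2/3)*(n + 4), (n - 4/3)*(n + 4)) = n + 4
(2) = b^2 + 4*b*j
(3) = gcd((a - 8)*(a - 6)*(a - 1), (a - 6)*(a + 5)) = a - 6
(4) = gcd(v*(5*j + v)*(v - 1), (-5*j + v)*(5*j + v)*(v - 1)) = 5*j*v - 5*j + v^2 - v
(5) = gcd((z - 3)*(z + 5)*(z + 7), z*(z - 3)*(z + 7)) = z^2 + 4*z - 21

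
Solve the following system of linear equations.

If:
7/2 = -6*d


Then:
d = -7/12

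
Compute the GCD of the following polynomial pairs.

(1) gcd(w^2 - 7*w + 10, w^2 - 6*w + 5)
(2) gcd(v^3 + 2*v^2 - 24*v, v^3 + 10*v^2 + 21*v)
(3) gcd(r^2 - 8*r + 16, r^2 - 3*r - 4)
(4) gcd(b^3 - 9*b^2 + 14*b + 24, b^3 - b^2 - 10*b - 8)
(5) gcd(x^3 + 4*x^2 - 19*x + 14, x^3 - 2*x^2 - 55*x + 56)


(1) = w - 5
(2) = gcd(v*(v - 4)*(v + 6), v*(v + 3)*(v + 7)) = v
(3) = gcd((r - 4)^2, (r - 4)*(r + 1)) = r - 4
(4) = b^2 - 3*b - 4
(5) = gcd((x - 2)*(x - 1)*(x + 7), (x - 8)*(x - 1)*(x + 7)) = x^2 + 6*x - 7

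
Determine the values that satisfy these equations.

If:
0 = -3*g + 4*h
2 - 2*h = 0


Then:
g = 4/3
h = 1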